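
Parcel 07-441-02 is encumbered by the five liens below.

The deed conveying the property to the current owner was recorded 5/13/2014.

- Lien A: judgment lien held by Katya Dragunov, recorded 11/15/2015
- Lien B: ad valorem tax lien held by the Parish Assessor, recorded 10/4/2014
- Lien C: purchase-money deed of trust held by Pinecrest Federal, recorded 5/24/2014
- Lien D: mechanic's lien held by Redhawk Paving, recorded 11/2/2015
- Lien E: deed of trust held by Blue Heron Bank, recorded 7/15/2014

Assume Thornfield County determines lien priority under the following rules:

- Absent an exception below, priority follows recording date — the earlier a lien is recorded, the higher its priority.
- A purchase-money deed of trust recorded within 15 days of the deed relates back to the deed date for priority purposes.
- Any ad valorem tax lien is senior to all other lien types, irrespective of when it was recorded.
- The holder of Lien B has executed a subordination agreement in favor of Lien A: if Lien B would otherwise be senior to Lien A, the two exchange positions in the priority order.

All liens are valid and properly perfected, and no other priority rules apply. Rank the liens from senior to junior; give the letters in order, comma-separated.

Effective dates after the stated exceptions: C's effective date is the deed date, 5/13/2014.
B is an ad valorem tax lien and takes priority over every other lien.
Among the remaining liens, by effective date: C (5/13/2014), E (7/15/2014), D (11/2/2015), A (11/15/2015).
The subordination applies — B was senior to A — so B and A swap.

A, C, E, D, B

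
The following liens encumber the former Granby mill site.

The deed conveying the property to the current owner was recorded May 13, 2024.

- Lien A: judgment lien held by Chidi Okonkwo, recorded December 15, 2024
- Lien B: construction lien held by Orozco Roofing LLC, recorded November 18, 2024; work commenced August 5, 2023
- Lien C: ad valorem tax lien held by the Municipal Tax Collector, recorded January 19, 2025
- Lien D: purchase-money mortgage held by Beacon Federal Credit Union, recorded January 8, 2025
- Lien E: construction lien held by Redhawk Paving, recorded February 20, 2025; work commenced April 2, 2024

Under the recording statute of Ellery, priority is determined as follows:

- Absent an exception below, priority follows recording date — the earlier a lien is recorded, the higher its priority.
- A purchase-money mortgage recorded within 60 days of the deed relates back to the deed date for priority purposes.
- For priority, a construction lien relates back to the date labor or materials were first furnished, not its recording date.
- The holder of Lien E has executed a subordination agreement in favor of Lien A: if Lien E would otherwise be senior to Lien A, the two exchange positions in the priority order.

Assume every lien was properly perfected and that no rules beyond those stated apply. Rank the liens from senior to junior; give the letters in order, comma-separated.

B, A, E, D, C

First, effective dates: B is treated as recorded August 5, 2023, the work-commencement date; D was recorded 240 days after the deed — beyond 60 days — so no relation-back applies; E's effective date is April 2, 2024, when work began.
By effective date: B (August 5, 2023), E (April 2, 2024), A (December 15, 2024), D (January 8, 2025), C (January 19, 2025).
The subordination applies — E was senior to A — so E and A swap.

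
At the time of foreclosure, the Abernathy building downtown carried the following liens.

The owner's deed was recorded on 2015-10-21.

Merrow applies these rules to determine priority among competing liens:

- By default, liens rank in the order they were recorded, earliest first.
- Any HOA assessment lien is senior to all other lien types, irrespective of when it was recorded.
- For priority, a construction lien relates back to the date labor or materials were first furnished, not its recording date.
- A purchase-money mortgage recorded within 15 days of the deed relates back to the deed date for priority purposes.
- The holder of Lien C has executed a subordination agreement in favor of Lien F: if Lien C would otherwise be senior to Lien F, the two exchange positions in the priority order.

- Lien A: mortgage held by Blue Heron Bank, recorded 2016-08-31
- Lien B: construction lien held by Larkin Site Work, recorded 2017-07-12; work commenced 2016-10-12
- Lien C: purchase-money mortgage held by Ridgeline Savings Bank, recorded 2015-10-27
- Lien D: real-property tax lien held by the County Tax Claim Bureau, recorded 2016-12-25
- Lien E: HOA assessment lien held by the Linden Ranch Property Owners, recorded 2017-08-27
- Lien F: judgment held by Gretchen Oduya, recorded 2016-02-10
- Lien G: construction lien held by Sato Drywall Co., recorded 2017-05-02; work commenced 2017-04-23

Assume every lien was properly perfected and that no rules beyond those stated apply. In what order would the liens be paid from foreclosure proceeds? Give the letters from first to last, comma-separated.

E, F, C, A, B, D, G

Effective dates after the stated exceptions: B relates back to 2016-10-12 (work commenced); C's effective date is the deed date, 2015-10-21; G is treated as recorded 2017-04-23, the work-commencement date.
E, as an HOA assessment lien, has superpriority and ranks first.
Remaining liens by effective date: C (2015-10-21), F (2016-02-10), A (2016-08-31), B (2016-10-12), D (2016-12-25), G (2017-04-23).
The subordination applies — C was senior to F — so C and F swap.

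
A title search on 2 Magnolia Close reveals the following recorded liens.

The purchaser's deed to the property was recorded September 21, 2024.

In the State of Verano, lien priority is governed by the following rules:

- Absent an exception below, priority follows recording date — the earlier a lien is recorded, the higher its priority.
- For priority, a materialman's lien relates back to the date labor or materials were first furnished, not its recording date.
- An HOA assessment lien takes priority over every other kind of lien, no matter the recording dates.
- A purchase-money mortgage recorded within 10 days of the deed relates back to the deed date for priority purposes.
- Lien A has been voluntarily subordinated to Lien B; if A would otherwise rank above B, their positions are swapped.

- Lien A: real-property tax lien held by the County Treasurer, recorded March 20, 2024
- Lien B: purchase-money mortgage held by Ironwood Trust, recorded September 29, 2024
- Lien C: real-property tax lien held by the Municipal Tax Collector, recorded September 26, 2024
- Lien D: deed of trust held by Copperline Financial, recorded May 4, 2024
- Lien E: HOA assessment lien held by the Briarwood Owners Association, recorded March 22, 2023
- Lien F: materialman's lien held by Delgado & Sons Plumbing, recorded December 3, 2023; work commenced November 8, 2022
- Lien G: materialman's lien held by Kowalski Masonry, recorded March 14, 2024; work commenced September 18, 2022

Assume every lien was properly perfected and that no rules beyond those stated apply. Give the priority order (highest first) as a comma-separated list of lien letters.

Effective dates: B relates back to the deed date September 21, 2024; F relates back to November 8, 2022 (work commenced); G is treated as recorded September 18, 2022, the work-commencement date.
E, as an HOA assessment lien, has superpriority and ranks first.
The other liens, earliest effective date first: G (September 18, 2022), F (November 8, 2022), A (March 20, 2024), D (May 4, 2024), B (September 21, 2024), C (September 26, 2024).
A would otherwise be senior to B, so under the subordination agreement A and B exchange positions.

E, G, F, B, D, A, C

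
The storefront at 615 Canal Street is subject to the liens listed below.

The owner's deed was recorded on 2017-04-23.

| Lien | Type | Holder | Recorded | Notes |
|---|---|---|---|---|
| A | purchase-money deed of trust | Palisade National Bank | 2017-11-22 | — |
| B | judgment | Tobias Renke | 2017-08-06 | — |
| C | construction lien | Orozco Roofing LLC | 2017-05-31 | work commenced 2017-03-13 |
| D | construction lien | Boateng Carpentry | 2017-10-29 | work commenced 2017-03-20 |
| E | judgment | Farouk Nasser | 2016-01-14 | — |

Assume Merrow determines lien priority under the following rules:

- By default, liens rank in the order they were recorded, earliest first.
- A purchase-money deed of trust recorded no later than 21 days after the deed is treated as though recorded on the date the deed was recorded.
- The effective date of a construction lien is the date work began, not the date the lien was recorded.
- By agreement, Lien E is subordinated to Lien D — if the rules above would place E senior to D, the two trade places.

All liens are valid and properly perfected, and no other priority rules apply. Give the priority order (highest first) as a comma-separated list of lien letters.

D, C, E, B, A

Effective dates: A missed the 21-day window (213 days after the deed), so its recording date stands; C is treated as recorded 2017-03-13, the work-commencement date; D relates back to 2017-03-20 (work commenced).
Sorted by effective date: E (2016-01-14), C (2017-03-13), D (2017-03-20), B (2017-08-06), A (2017-11-22).
The subordination applies — E was senior to D — so E and D swap.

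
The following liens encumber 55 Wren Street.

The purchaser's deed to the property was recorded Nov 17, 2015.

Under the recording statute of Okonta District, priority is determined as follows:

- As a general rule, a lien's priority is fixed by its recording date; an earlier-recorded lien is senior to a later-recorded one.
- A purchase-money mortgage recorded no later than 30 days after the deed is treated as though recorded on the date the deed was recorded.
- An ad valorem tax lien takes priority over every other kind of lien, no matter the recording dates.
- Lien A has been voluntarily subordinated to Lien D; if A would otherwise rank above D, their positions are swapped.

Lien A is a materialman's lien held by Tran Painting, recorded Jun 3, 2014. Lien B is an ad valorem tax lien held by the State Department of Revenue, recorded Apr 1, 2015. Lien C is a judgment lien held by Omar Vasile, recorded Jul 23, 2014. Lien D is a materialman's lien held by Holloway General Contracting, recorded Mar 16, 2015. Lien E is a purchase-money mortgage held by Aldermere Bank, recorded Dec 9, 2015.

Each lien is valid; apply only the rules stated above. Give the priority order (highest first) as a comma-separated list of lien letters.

B, D, C, A, E

First, effective dates: E was recorded within the 30-day window, so its effective date is the deed date Nov 17, 2015.
B is an ad valorem tax lien, so it outranks all other liens regardless of date.
Ordering the rest by effective date: A (Jun 3, 2014), C (Jul 23, 2014), D (Mar 16, 2015), E (Nov 17, 2015).
The subordination applies — A was senior to D — so A and D swap.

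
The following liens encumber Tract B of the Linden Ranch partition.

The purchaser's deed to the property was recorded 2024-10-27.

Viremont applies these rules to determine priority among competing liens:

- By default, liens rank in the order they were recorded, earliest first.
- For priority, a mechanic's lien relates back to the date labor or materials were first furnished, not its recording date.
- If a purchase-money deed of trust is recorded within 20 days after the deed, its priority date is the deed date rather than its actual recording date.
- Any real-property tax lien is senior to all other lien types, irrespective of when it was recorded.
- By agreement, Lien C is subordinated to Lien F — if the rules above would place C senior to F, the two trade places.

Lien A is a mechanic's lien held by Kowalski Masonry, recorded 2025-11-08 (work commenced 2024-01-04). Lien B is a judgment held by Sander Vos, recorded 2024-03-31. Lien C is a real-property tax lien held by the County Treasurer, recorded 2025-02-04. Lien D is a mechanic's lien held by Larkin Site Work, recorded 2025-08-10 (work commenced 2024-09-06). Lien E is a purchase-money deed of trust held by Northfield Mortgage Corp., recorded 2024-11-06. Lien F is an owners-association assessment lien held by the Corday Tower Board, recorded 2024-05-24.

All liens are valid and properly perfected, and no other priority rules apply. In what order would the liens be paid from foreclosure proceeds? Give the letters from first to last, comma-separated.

Effective dates after the stated exceptions: A's effective date is 2024-01-04, when work began; D is treated as recorded 2024-09-06, the work-commencement date; E's effective date is the deed date, 2024-10-27.
As a real-property tax lien, C is senior to every other lien.
Ordering the rest by effective date: A (2024-01-04), B (2024-03-31), F (2024-05-24), D (2024-09-06), E (2024-10-27).
C is senior to F before the subordination, so the two trade places.

F, A, B, C, D, E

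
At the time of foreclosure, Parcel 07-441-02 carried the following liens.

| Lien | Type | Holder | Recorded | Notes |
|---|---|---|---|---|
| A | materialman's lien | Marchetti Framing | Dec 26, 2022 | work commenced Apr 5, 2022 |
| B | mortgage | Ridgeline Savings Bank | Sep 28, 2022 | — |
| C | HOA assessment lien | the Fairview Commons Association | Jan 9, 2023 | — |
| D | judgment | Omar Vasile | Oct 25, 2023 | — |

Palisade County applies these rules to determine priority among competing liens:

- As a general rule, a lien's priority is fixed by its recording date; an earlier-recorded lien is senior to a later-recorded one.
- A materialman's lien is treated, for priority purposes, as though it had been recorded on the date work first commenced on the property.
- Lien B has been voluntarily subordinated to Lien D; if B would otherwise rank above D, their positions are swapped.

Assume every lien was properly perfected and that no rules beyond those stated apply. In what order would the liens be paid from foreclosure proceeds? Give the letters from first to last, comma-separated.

Effective dates: A's effective date is Apr 5, 2022, when work began.
Ordering by effective date: A (Apr 5, 2022), B (Sep 28, 2022), C (Jan 9, 2023), D (Oct 25, 2023).
Because B would otherwise rank above D, the subordination swaps them.

A, D, C, B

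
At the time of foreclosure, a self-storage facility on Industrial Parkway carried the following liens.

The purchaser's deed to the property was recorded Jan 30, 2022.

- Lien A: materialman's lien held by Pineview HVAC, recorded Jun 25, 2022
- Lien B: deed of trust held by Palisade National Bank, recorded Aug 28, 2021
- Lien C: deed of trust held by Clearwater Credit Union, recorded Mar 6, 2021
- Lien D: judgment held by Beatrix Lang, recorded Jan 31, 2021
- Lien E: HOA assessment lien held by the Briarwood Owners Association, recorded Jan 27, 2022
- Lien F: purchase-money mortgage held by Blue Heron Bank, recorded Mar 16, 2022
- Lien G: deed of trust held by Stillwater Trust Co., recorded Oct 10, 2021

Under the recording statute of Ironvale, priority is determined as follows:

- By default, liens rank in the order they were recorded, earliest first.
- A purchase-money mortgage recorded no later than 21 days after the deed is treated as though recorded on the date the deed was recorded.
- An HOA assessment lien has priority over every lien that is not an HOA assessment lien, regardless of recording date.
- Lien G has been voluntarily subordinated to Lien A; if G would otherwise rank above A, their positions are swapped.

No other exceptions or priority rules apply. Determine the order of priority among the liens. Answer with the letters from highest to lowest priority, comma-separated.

E, D, C, B, A, F, G

First, effective dates: F was recorded 45 days after the deed — beyond 21 days — so no relation-back applies.
As an HOA assessment lien, E is senior to every other lien.
Ordering the rest by effective date: D (Jan 31, 2021), C (Mar 6, 2021), B (Aug 28, 2021), G (Oct 10, 2021), F (Mar 16, 2022), A (Jun 25, 2022).
The subordination applies — G was senior to A — so G and A swap.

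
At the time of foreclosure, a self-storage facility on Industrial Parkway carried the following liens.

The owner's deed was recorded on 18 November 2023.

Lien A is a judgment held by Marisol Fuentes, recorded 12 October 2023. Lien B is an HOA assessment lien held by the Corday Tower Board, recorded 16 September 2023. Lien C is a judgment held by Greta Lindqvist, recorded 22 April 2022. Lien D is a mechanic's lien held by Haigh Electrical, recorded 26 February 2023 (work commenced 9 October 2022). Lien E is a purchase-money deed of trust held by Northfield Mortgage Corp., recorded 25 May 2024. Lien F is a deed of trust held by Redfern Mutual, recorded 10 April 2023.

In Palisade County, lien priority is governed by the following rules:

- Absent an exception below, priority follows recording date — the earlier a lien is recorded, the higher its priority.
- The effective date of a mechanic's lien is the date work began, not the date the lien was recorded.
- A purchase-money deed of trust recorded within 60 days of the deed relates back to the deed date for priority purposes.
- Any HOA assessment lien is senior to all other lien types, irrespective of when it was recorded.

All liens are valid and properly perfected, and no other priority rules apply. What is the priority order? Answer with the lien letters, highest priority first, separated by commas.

Effective dates: D's effective date is 9 October 2022, when work began; E was recorded 189 days after the deed — beyond 60 days — so no relation-back applies.
B is an HOA assessment lien and takes priority over every other lien.
Ordering the rest by effective date: C (22 April 2022), D (9 October 2022), F (10 April 2023), A (12 October 2023), E (25 May 2024).

B, C, D, F, A, E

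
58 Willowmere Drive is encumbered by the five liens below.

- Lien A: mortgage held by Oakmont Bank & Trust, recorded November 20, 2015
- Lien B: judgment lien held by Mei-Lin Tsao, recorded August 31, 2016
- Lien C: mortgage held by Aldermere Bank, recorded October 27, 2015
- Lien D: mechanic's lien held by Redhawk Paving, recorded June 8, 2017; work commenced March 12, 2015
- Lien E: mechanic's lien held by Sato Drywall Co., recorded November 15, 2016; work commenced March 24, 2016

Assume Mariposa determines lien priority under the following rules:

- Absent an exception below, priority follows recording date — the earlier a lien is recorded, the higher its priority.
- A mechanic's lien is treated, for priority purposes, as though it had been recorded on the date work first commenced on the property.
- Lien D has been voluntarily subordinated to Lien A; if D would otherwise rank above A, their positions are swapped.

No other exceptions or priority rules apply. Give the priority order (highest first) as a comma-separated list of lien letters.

First, effective dates: D's effective date is March 12, 2015, when work began; E is treated as recorded March 24, 2016, the work-commencement date.
By effective date: D (March 12, 2015), C (October 27, 2015), A (November 20, 2015), E (March 24, 2016), B (August 31, 2016).
Because D would otherwise rank above A, the subordination swaps them.

A, C, D, E, B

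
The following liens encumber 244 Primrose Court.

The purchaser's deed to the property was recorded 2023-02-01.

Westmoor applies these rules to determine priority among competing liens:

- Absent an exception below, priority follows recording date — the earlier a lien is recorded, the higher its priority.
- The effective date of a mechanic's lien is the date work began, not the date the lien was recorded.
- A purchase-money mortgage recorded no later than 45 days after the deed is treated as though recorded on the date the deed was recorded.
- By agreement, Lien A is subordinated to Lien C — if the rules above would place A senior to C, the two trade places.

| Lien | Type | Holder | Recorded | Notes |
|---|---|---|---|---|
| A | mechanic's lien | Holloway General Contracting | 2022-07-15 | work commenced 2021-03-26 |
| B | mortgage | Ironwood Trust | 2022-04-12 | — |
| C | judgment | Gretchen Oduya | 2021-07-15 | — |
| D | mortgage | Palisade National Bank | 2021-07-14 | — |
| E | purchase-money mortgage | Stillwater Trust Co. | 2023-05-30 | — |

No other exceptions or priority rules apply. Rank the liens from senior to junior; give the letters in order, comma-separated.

C, D, A, B, E

Adjusting effective dates: A's effective date is 2021-03-26, when work began; E was recorded 118 days after the deed, outside the 45-day window, so it keeps its recording date.
Ordering by effective date: A (2021-03-26), D (2021-07-14), C (2021-07-15), B (2022-04-12), E (2023-05-30).
A is senior to C before the subordination, so the two trade places.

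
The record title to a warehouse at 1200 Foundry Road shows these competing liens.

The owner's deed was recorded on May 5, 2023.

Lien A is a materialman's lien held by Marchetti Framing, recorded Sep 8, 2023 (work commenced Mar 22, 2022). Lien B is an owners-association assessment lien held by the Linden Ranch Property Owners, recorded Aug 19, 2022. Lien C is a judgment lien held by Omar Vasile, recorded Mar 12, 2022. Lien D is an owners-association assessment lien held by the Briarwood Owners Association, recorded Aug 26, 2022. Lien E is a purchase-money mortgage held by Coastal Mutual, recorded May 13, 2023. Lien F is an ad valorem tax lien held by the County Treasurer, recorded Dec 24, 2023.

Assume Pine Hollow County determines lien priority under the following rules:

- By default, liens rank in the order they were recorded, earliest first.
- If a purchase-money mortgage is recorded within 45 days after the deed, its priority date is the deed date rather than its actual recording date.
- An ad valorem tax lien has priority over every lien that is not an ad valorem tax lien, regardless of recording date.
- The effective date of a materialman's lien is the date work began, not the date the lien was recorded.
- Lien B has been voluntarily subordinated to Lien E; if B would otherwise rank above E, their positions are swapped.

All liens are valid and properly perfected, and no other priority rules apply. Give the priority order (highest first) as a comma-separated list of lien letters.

F, C, A, E, D, B

Effective dates after the stated exceptions: A's effective date is Mar 22, 2022, when work began; E was recorded within the 45-day window, so its effective date is the deed date May 5, 2023.
F is an ad valorem tax lien and takes priority over every other lien.
Ordering the rest by effective date: C (Mar 12, 2022), A (Mar 22, 2022), B (Aug 19, 2022), D (Aug 26, 2022), E (May 5, 2023).
Because B would otherwise rank above E, the subordination swaps them.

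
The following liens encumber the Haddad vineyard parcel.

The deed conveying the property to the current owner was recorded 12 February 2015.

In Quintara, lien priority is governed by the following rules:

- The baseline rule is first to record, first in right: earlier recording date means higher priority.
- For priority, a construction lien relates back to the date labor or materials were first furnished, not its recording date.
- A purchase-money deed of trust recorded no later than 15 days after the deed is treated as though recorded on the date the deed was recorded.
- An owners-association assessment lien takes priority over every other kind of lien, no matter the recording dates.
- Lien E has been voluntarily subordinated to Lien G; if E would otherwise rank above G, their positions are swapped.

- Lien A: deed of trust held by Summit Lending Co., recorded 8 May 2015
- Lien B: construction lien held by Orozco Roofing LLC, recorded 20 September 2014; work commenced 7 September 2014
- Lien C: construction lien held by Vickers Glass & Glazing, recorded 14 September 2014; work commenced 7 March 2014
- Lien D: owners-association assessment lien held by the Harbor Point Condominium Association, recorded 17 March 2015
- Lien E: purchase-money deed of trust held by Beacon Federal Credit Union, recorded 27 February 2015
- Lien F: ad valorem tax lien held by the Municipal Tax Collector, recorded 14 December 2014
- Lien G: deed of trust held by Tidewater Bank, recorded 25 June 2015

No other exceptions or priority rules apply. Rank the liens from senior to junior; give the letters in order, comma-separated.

D, C, B, F, G, A, E

Effective dates after the stated exceptions: B is treated as recorded 7 September 2014, the work-commencement date; C relates back to 7 March 2014 (work commenced); E relates back to the deed date 12 February 2015.
D, as an owners-association assessment lien, has superpriority and ranks first.
The other liens, earliest effective date first: C (7 March 2014), B (7 September 2014), F (14 December 2014), E (12 February 2015), A (8 May 2015), G (25 June 2015).
E would otherwise be senior to G, so under the subordination agreement E and G exchange positions.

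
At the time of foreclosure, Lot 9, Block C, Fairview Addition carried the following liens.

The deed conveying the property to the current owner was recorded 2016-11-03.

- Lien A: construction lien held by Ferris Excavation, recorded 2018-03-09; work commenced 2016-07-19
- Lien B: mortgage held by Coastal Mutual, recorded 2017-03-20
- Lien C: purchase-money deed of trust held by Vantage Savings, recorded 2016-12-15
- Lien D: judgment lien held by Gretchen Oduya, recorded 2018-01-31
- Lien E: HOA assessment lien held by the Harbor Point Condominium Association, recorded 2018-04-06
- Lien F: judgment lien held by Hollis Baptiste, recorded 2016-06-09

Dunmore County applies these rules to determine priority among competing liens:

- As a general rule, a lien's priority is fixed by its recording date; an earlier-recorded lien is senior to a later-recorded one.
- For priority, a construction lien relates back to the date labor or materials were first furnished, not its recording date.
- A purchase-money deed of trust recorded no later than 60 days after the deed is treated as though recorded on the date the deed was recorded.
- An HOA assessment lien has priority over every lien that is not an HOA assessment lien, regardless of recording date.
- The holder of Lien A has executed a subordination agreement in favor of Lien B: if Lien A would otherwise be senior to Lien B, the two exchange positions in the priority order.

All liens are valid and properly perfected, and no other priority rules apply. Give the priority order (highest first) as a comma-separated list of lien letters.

E, F, B, C, A, D

Effective dates: A is treated as recorded 2016-07-19, the work-commencement date; C relates back to the deed date 2016-11-03.
E is an HOA assessment lien, so it outranks all other liens regardless of date.
Among the remaining liens, by effective date: F (2016-06-09), A (2016-07-19), C (2016-11-03), B (2017-03-20), D (2018-01-31).
The subordination applies — A was senior to B — so A and B swap.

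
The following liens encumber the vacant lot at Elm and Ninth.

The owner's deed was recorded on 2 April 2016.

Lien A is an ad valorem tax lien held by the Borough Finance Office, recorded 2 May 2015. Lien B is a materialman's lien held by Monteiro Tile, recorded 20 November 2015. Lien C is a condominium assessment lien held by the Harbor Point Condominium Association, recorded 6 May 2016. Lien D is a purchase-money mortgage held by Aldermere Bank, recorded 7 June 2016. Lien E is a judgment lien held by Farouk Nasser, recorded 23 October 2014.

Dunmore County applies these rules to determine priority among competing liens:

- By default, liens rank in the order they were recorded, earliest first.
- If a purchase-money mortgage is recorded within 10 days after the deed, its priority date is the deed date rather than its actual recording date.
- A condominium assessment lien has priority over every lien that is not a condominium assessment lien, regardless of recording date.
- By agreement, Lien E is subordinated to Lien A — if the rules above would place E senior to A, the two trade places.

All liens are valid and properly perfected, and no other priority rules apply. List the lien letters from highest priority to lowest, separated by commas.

First, effective dates: D was recorded 66 days after the deed — beyond 10 days — so no relation-back applies.
C, as a condominium assessment lien, has superpriority and ranks first.
Ordering the rest by effective date: E (23 October 2014), A (2 May 2015), B (20 November 2015), D (7 June 2016).
E is senior to A before the subordination, so the two trade places.

C, A, E, B, D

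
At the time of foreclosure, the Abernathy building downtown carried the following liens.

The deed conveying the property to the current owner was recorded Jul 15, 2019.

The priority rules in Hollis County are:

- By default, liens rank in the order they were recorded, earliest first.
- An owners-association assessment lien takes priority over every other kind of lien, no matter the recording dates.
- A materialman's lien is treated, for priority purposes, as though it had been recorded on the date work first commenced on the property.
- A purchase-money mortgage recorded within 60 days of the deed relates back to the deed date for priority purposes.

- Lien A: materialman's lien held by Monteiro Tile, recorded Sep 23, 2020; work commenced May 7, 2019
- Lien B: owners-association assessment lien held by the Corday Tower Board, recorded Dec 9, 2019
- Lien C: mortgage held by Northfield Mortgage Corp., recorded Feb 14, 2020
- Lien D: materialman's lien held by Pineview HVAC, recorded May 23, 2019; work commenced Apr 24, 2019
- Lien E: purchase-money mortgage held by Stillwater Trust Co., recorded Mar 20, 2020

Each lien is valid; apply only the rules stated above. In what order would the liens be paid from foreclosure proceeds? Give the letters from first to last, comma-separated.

B, D, A, C, E

Adjusting effective dates: A relates back to May 7, 2019 (work commenced); D relates back to Apr 24, 2019 (work commenced); E was recorded 249 days after the deed — beyond 60 days — so no relation-back applies.
B is an owners-association assessment lien and takes priority over every other lien.
Ordering the rest by effective date: D (Apr 24, 2019), A (May 7, 2019), C (Feb 14, 2020), E (Mar 20, 2020).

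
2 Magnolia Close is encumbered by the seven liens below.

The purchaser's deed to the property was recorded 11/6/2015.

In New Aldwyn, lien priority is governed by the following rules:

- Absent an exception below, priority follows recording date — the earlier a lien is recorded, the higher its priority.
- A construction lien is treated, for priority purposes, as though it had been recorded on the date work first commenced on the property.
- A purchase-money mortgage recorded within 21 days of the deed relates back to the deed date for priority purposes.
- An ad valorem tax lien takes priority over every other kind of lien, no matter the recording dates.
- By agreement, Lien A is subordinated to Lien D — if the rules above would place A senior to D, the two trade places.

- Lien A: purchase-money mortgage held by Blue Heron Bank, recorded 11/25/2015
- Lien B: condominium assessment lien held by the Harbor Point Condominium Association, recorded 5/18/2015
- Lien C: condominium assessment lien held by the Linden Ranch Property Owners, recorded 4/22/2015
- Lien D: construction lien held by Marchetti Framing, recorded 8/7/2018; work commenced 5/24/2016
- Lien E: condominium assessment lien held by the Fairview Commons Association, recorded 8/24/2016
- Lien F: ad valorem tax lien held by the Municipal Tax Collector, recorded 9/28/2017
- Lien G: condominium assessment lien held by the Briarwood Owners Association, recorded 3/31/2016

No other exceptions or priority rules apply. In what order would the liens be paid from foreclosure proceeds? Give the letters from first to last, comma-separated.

F, C, B, D, G, A, E

Effective dates: A relates back to the deed date 11/6/2015; D is treated as recorded 5/24/2016, the work-commencement date.
F is an ad valorem tax lien and takes priority over every other lien.
Ordering the rest by effective date: C (4/22/2015), B (5/18/2015), A (11/6/2015), G (3/31/2016), D (5/24/2016), E (8/24/2016).
Because A would otherwise rank above D, the subordination swaps them.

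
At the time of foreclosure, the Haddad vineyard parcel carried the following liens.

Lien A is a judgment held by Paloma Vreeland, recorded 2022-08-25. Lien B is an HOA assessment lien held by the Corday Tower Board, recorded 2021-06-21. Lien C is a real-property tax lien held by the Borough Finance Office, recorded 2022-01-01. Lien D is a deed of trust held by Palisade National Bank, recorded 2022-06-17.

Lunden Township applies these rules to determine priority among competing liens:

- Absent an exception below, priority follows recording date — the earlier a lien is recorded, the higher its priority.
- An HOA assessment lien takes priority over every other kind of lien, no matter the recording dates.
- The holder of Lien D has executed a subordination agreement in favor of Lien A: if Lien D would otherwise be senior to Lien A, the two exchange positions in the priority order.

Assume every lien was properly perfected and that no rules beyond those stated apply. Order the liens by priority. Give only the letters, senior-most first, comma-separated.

B is an HOA assessment lien and takes priority over every other lien.
Ordering the rest by effective date: C (2022-01-01), D (2022-06-17), A (2022-08-25).
D is senior to A before the subordination, so the two trade places.

B, C, A, D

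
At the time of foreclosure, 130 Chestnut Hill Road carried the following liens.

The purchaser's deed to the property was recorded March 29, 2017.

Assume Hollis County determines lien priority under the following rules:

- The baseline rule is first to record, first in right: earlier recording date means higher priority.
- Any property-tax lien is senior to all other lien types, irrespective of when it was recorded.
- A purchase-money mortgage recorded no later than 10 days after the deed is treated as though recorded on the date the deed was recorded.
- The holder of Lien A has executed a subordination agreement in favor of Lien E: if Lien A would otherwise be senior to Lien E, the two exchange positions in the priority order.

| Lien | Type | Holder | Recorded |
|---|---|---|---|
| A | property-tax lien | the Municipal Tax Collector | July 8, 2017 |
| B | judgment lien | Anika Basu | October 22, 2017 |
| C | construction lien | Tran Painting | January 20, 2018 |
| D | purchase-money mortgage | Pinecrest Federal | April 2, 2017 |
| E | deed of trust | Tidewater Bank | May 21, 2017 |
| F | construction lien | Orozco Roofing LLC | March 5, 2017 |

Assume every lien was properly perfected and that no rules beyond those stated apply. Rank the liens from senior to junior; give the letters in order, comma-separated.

E, F, D, A, B, C

Effective dates: D's effective date is the deed date, March 29, 2017.
A is a property-tax lien, so it outranks all other liens regardless of date.
Remaining liens by effective date: F (March 5, 2017), D (March 29, 2017), E (May 21, 2017), B (October 22, 2017), C (January 20, 2018).
A is senior to E before the subordination, so the two trade places.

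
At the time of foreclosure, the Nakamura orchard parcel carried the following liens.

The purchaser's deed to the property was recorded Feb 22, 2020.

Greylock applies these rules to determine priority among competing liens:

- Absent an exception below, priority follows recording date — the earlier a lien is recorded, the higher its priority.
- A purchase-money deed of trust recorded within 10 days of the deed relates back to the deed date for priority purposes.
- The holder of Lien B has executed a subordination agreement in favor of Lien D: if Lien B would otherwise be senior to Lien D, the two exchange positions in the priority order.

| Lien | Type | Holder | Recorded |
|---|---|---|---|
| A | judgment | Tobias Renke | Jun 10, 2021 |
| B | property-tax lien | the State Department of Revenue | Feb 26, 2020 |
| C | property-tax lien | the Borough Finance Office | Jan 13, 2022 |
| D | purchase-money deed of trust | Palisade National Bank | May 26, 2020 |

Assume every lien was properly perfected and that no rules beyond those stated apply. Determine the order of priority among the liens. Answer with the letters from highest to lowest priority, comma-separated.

Adjusting effective dates: D was recorded 94 days after the deed, outside the 10-day window, so it keeps its recording date.
Sorted by effective date: B (Feb 26, 2020), D (May 26, 2020), A (Jun 10, 2021), C (Jan 13, 2022).
B is senior to D before the subordination, so the two trade places.

D, B, A, C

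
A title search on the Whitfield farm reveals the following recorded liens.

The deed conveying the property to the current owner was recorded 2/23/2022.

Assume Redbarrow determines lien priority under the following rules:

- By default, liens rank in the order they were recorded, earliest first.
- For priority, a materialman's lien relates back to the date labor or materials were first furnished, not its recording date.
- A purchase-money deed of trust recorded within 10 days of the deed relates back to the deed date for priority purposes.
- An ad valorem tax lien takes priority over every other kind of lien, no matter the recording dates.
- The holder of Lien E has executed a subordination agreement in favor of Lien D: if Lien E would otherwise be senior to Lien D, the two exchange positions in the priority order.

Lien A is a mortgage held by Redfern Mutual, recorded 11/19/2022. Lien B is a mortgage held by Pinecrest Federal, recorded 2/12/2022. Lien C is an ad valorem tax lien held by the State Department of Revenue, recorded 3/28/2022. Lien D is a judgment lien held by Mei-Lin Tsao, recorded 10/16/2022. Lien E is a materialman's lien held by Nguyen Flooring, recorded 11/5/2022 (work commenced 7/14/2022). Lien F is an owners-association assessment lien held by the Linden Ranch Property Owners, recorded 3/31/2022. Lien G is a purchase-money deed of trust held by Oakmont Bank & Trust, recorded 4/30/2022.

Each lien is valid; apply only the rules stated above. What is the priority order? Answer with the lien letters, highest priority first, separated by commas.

Effective dates: E relates back to 7/14/2022 (work commenced); G was recorded 66 days after the deed, outside the 10-day window, so it keeps its recording date.
C is an ad valorem tax lien and takes priority over every other lien.
The other liens, earliest effective date first: B (2/12/2022), F (3/31/2022), G (4/30/2022), E (7/14/2022), D (10/16/2022), A (11/19/2022).
The subordination applies — E was senior to D — so E and D swap.

C, B, F, G, D, E, A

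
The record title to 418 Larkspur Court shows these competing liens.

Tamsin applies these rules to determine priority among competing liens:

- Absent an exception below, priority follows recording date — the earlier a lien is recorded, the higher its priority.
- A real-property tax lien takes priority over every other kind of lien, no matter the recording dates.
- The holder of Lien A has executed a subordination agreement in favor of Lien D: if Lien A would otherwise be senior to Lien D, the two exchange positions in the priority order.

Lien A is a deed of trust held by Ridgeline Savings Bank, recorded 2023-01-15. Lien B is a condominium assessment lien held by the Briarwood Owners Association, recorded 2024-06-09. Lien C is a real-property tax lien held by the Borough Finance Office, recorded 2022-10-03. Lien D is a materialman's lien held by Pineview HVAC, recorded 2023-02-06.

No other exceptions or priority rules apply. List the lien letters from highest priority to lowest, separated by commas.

C is a real-property tax lien and takes priority over every other lien.
The other liens, earliest effective date first: A (2023-01-15), D (2023-02-06), B (2024-06-09).
A is senior to D before the subordination, so the two trade places.

C, D, A, B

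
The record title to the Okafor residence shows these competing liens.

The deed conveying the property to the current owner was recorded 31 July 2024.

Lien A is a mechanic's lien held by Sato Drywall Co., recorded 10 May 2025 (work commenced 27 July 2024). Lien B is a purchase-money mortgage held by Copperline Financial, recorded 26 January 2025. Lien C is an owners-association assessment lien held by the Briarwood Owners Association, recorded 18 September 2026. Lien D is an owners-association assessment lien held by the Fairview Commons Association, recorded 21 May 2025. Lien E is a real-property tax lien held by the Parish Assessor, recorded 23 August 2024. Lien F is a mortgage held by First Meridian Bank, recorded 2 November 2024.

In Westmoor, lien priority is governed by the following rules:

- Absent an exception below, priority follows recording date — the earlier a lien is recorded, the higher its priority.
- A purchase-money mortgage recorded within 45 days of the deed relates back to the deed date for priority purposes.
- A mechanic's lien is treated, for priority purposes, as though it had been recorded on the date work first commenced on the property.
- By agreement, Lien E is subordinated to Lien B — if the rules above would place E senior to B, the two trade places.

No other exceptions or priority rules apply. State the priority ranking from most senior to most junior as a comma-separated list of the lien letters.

A, B, F, E, D, C

Adjusting effective dates: A's effective date is 27 July 2024, when work began; B was recorded 179 days after the deed — beyond 45 days — so no relation-back applies.
By effective date: A (27 July 2024), E (23 August 2024), F (2 November 2024), B (26 January 2025), D (21 May 2025), C (18 September 2026).
E would otherwise be senior to B, so under the subordination agreement E and B exchange positions.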